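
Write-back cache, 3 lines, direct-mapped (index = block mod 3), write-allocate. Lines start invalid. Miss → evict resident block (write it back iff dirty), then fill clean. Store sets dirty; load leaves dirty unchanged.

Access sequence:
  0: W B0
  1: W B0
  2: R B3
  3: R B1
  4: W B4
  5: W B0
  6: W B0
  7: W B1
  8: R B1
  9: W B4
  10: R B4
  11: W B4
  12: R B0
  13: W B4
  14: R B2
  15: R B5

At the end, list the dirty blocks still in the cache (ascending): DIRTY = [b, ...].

DIRTY = [0, 4]

  0 | W B0 → L0 miss [D]
  1 | W B0 → L0 hit [D]
  2 | R B3 → L0 miss wb→B0 [-]
  3 | R B1 → L1 miss [-]
  4 | W B4 → L1 miss [D]
  5 | W B0 → L0 miss [D]
  6 | W B0 → L0 hit [D]
  7 | W B1 → L1 miss wb→B4 [D]
  8 | R B1 → L1 hit [D]
  9 | W B4 → L1 miss wb→B1 [D]
  10 | R B4 → L1 hit [D]
  11 | W B4 → L1 hit [D]
  12 | R B0 → L0 hit [D]
  13 | W B4 → L1 hit [D]
  14 | R B2 → L2 miss [-]
  15 | R B5 → L2 miss [-]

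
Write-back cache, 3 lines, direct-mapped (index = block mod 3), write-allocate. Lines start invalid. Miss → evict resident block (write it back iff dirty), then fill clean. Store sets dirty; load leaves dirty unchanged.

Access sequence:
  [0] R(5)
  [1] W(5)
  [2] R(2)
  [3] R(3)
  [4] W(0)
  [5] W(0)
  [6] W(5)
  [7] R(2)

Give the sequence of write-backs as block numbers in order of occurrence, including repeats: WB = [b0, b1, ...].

WB = [5, 5]

0: R B5 -> L2 miss  d=-]
1: W B5 -> L2 hit  d=D]
2: R B2 -> L2 miss wb->B5  d=-]
3: R B3 -> L0 miss  d=-]
4: W B0 -> L0 miss  d=D]
5: W B0 -> L0 hit  d=D]
6: W B5 -> L2 miss  d=D]
7: R B2 -> L2 miss wb->B5  d=-]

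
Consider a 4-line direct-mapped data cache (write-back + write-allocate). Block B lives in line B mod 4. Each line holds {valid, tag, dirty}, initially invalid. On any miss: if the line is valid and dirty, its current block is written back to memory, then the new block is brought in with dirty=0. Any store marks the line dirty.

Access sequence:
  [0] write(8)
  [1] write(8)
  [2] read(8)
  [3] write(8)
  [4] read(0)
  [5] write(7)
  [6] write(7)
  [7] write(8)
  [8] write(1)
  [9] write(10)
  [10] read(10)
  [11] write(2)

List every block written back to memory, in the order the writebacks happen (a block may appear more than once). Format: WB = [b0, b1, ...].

  0 | W B8 → L0 miss [D]
  1 | W B8 → L0 hit [D]
  2 | R B8 → L0 hit [D]
  3 | W B8 → L0 hit [D]
  4 | R B0 → L0 miss wb→B8 [-]
  5 | W B7 → L3 miss [D]
  6 | W B7 → L3 hit [D]
  7 | W B8 → L0 miss [D]
  8 | W B1 → L1 miss [D]
  9 | W B10 → L2 miss [D]
  10 | R B10 → L2 hit [D]
  11 | W B2 → L2 miss wb→B10 [D]

WB = [8, 10]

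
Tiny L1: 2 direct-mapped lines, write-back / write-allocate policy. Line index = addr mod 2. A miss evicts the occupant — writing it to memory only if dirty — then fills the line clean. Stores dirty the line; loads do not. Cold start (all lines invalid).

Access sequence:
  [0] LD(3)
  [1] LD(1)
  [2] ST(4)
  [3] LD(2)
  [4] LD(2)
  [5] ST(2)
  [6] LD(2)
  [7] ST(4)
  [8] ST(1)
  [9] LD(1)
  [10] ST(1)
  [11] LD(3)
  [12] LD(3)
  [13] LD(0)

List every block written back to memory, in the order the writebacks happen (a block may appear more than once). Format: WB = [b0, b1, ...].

WB = [4, 2, 1, 4]

  0 | R B3 → L1 miss [-]
  1 | R B1 → L1 miss [-]
  2 | W B4 → L0 miss [D]
  3 | R B2 → L0 miss wb→B4 [-]
  4 | R B2 → L0 hit [-]
  5 | W B2 → L0 hit [D]
  6 | R B2 → L0 hit [D]
  7 | W B4 → L0 miss wb→B2 [D]
  8 | W B1 → L1 hit [D]
  9 | R B1 → L1 hit [D]
  10 | W B1 → L1 hit [D]
  11 | R B3 → L1 miss wb→B1 [-]
  12 | R B3 → L1 hit [-]
  13 | R B0 → L0 miss wb→B4 [-]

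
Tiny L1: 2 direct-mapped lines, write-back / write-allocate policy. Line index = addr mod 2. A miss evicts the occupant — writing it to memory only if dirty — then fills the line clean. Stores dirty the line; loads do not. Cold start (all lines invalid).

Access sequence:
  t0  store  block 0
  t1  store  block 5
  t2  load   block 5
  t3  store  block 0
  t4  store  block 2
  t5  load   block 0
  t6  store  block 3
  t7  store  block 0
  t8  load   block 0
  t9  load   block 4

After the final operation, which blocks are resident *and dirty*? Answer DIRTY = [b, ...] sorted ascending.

  0 | W B0 → L0 miss [D]
  1 | W B5 → L1 miss [D]
  2 | R B5 → L1 hit [D]
  3 | W B0 → L0 hit [D]
  4 | W B2 → L0 miss wb→B0 [D]
  5 | R B0 → L0 miss wb→B2 [-]
  6 | W B3 → L1 miss wb→B5 [D]
  7 | W B0 → L0 hit [D]
  8 | R B0 → L0 hit [D]
  9 | R B4 → L0 miss wb→B0 [-]

DIRTY = [3]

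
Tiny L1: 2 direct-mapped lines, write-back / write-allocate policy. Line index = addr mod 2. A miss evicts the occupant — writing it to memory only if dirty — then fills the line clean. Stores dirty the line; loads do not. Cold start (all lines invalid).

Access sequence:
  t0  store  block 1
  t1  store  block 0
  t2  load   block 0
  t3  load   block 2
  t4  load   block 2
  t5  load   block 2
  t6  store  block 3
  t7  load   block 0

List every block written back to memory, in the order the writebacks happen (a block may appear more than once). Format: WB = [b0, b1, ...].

0: W B1 → L1 miss [D]
1: W B0 → L0 miss [D]
2: R B0 → L0 hit [D]
3: R B2 → L0 miss wb→B0 [-]
4: R B2 → L0 hit [-]
5: R B2 → L0 hit [-]
6: W B3 → L1 miss wb→B1 [D]
7: R B0 → L0 miss [-]

WB = [0, 1]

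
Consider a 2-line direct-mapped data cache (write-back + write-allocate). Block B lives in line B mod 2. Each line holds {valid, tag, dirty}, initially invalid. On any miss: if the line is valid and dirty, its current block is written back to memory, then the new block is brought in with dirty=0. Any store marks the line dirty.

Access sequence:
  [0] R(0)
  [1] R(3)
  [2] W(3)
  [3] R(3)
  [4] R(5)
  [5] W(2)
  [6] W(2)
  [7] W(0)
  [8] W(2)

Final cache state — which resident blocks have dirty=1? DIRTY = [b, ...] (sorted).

DIRTY = [2]

  0 | R B0 → L0 miss [-]
  1 | R B3 → L1 miss [-]
  2 | W B3 → L1 hit [D]
  3 | R B3 → L1 hit [D]
  4 | R B5 → L1 miss wb→B3 [-]
  5 | W B2 → L0 miss [D]
  6 | W B2 → L0 hit [D]
  7 | W B0 → L0 miss wb→B2 [D]
  8 | W B2 → L0 miss wb→B0 [D]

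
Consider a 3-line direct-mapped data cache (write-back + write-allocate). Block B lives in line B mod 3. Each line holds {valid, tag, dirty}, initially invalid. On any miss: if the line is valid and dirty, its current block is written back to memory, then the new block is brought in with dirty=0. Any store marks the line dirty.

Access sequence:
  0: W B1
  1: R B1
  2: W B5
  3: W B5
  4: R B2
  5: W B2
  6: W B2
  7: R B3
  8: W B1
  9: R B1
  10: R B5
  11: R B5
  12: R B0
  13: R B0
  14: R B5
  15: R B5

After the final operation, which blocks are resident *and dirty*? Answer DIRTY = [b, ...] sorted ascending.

0: W B1 → L1 miss [D]
1: R B1 → L1 hit [D]
2: W B5 → L2 miss [D]
3: W B5 → L2 hit [D]
4: R B2 → L2 miss wb→B5 [-]
5: W B2 → L2 hit [D]
6: W B2 → L2 hit [D]
7: R B3 → L0 miss [-]
8: W B1 → L1 hit [D]
9: R B1 → L1 hit [D]
10: R B5 → L2 miss wb→B2 [-]
11: R B5 → L2 hit [-]
12: R B0 → L0 miss [-]
13: R B0 → L0 hit [-]
14: R B5 → L2 hit [-]
15: R B5 → L2 hit [-]

DIRTY = [1]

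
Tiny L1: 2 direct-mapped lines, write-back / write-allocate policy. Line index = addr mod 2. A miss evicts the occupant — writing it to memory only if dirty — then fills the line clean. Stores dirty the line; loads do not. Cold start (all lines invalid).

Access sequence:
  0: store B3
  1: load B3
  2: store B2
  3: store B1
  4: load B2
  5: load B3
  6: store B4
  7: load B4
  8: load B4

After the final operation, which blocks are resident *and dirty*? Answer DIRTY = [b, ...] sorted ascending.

  0 | W B3 → L1 miss [D]
  1 | R B3 → L1 hit [D]
  2 | W B2 → L0 miss [D]
  3 | W B1 → L1 miss wb→B3 [D]
  4 | R B2 → L0 hit [D]
  5 | R B3 → L1 miss wb→B1 [-]
  6 | W B4 → L0 miss wb→B2 [D]
  7 | R B4 → L0 hit [D]
  8 | R B4 → L0 hit [D]

DIRTY = [4]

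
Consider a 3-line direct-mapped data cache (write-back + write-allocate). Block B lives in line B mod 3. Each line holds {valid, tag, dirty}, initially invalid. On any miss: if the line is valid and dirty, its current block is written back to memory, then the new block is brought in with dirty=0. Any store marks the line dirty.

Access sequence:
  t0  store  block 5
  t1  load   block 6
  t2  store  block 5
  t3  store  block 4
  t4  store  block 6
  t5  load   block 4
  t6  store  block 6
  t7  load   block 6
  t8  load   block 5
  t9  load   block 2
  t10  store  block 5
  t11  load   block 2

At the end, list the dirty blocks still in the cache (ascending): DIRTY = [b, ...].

DIRTY = [4, 6]

  0 | W B5 → L2 miss [D]
  1 | R B6 → L0 miss [-]
  2 | W B5 → L2 hit [D]
  3 | W B4 → L1 miss [D]
  4 | W B6 → L0 hit [D]
  5 | R B4 → L1 hit [D]
  6 | W B6 → L0 hit [D]
  7 | R B6 → L0 hit [D]
  8 | R B5 → L2 hit [D]
  9 | R B2 → L2 miss wb→B5 [-]
  10 | W B5 → L2 miss [D]
  11 | R B2 → L2 miss wb→B5 [-]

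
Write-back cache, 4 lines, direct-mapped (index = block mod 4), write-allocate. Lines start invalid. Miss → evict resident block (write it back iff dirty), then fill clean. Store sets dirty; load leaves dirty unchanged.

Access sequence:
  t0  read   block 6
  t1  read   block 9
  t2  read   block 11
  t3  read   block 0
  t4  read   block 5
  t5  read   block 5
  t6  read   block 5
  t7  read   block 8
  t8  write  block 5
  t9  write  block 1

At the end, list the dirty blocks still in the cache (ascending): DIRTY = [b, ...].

  0 | R B6 → L2 miss [-]
  1 | R B9 → L1 miss [-]
  2 | R B11 → L3 miss [-]
  3 | R B0 → L0 miss [-]
  4 | R B5 → L1 miss [-]
  5 | R B5 → L1 hit [-]
  6 | R B5 → L1 hit [-]
  7 | R B8 → L0 miss [-]
  8 | W B5 → L1 hit [D]
  9 | W B1 → L1 miss wb→B5 [D]

DIRTY = [1]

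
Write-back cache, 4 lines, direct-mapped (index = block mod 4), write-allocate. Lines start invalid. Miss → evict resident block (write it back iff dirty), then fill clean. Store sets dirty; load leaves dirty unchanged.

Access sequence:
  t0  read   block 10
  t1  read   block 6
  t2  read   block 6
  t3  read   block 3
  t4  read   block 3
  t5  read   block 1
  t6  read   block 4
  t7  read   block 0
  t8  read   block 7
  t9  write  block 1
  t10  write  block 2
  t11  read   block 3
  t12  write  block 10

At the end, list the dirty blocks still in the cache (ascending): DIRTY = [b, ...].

DIRTY = [1, 10]

0: R B10 → L2 miss [-]
1: R B6 → L2 miss [-]
2: R B6 → L2 hit [-]
3: R B3 → L3 miss [-]
4: R B3 → L3 hit [-]
5: R B1 → L1 miss [-]
6: R B4 → L0 miss [-]
7: R B0 → L0 miss [-]
8: R B7 → L3 miss [-]
9: W B1 → L1 hit [D]
10: W B2 → L2 miss [D]
11: R B3 → L3 miss [-]
12: W B10 → L2 miss wb→B2 [D]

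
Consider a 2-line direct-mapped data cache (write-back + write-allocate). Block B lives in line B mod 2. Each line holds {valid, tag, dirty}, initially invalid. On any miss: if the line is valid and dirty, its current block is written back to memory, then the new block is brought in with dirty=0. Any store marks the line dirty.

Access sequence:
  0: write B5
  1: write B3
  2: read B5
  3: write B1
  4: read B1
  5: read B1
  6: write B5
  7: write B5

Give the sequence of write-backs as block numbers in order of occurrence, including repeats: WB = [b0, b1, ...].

WB = [5, 3, 1]

0: W B5 -> L1 miss  d=D]
1: W B3 -> L1 miss wb->B5  d=D]
2: R B5 -> L1 miss wb->B3  d=-]
3: W B1 -> L1 miss  d=D]
4: R B1 -> L1 hit  d=D]
5: R B1 -> L1 hit  d=D]
6: W B5 -> L1 miss wb->B1  d=D]
7: W B5 -> L1 hit  d=D]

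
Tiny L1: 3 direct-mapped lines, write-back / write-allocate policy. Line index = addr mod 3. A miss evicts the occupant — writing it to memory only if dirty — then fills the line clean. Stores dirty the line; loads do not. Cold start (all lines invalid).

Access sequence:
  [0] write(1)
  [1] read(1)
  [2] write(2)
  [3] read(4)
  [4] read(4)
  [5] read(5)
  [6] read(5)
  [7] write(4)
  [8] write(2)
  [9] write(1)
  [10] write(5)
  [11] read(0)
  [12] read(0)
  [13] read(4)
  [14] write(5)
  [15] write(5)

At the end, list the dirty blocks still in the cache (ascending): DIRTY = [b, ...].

  0 | W B1 → L1 miss [D]
  1 | R B1 → L1 hit [D]
  2 | W B2 → L2 miss [D]
  3 | R B4 → L1 miss wb→B1 [-]
  4 | R B4 → L1 hit [-]
  5 | R B5 → L2 miss wb→B2 [-]
  6 | R B5 → L2 hit [-]
  7 | W B4 → L1 hit [D]
  8 | W B2 → L2 miss [D]
  9 | W B1 → L1 miss wb→B4 [D]
  10 | W B5 → L2 miss wb→B2 [D]
  11 | R B0 → L0 miss [-]
  12 | R B0 → L0 hit [-]
  13 | R B4 → L1 miss wb→B1 [-]
  14 | W B5 → L2 hit [D]
  15 | W B5 → L2 hit [D]

DIRTY = [5]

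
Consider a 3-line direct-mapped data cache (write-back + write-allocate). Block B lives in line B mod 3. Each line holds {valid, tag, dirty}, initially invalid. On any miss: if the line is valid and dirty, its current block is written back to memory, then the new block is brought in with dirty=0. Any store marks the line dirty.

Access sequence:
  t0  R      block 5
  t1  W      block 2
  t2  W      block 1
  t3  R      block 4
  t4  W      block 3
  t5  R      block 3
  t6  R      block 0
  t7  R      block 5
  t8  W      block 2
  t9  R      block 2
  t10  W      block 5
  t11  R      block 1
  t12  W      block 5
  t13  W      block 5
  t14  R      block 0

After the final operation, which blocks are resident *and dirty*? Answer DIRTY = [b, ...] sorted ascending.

DIRTY = [5]

0: R B5 → L2 miss [-]
1: W B2 → L2 miss [D]
2: W B1 → L1 miss [D]
3: R B4 → L1 miss wb→B1 [-]
4: W B3 → L0 miss [D]
5: R B3 → L0 hit [D]
6: R B0 → L0 miss wb→B3 [-]
7: R B5 → L2 miss wb→B2 [-]
8: W B2 → L2 miss [D]
9: R B2 → L2 hit [D]
10: W B5 → L2 miss wb→B2 [D]
11: R B1 → L1 miss [-]
12: W B5 → L2 hit [D]
13: W B5 → L2 hit [D]
14: R B0 → L0 hit [-]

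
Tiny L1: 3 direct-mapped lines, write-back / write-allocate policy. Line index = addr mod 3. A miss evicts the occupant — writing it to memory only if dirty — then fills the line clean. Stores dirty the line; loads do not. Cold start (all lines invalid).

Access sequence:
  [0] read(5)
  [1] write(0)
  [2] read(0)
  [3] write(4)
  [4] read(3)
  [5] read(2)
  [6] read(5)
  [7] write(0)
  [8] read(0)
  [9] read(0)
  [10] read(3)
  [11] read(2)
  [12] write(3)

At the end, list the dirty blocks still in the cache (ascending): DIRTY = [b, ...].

0: R B5 → L2 miss [-]
1: W B0 → L0 miss [D]
2: R B0 → L0 hit [D]
3: W B4 → L1 miss [D]
4: R B3 → L0 miss wb→B0 [-]
5: R B2 → L2 miss [-]
6: R B5 → L2 miss [-]
7: W B0 → L0 miss [D]
8: R B0 → L0 hit [D]
9: R B0 → L0 hit [D]
10: R B3 → L0 miss wb→B0 [-]
11: R B2 → L2 miss [-]
12: W B3 → L0 hit [D]

DIRTY = [3, 4]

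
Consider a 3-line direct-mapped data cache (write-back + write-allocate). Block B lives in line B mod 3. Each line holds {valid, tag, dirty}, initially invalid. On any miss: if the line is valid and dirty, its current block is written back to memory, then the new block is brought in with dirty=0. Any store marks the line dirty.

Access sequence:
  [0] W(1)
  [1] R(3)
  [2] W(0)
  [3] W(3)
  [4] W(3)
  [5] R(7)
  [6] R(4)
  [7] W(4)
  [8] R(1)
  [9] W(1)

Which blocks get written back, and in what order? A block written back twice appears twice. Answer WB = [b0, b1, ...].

0: W B1 → L1 miss [D]
1: R B3 → L0 miss [-]
2: W B0 → L0 miss [D]
3: W B3 → L0 miss wb→B0 [D]
4: W B3 → L0 hit [D]
5: R B7 → L1 miss wb→B1 [-]
6: R B4 → L1 miss [-]
7: W B4 → L1 hit [D]
8: R B1 → L1 miss wb→B4 [-]
9: W B1 → L1 hit [D]

WB = [0, 1, 4]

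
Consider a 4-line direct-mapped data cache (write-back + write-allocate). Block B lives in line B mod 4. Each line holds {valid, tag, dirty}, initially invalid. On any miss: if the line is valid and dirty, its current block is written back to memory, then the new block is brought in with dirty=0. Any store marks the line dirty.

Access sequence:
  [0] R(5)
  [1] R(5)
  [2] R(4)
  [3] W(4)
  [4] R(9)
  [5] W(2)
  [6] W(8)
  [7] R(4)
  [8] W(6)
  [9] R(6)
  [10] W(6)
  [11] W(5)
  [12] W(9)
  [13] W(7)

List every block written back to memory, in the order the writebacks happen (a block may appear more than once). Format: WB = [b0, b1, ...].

0: R B5 → L1 miss [-]
1: R B5 → L1 hit [-]
2: R B4 → L0 miss [-]
3: W B4 → L0 hit [D]
4: R B9 → L1 miss [-]
5: W B2 → L2 miss [D]
6: W B8 → L0 miss wb→B4 [D]
7: R B4 → L0 miss wb→B8 [-]
8: W B6 → L2 miss wb→B2 [D]
9: R B6 → L2 hit [D]
10: W B6 → L2 hit [D]
11: W B5 → L1 miss [D]
12: W B9 → L1 miss wb→B5 [D]
13: W B7 → L3 miss [D]

WB = [4, 8, 2, 5]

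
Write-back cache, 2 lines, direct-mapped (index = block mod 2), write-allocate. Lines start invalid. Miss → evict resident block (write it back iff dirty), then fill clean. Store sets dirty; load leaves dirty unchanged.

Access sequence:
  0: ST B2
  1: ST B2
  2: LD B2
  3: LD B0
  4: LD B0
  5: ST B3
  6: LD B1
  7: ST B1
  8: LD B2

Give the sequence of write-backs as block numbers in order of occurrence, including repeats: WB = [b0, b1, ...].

WB = [2, 3]

0: W B2 -> L0 miss  d=D]
1: W B2 -> L0 hit  d=D]
2: R B2 -> L0 hit  d=D]
3: R B0 -> L0 miss wb->B2  d=-]
4: R B0 -> L0 hit  d=-]
5: W B3 -> L1 miss  d=D]
6: R B1 -> L1 miss wb->B3  d=-]
7: W B1 -> L1 hit  d=D]
8: R B2 -> L0 miss  d=-]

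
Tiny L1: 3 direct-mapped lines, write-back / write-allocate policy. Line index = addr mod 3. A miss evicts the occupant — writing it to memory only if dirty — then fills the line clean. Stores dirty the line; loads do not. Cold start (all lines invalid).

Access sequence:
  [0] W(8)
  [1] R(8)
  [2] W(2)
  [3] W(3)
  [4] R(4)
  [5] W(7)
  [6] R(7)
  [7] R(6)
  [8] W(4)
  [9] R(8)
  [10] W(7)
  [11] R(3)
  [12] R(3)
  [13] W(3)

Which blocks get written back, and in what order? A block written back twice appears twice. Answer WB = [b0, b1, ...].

  0 | W B8 → L2 miss [D]
  1 | R B8 → L2 hit [D]
  2 | W B2 → L2 miss wb→B8 [D]
  3 | W B3 → L0 miss [D]
  4 | R B4 → L1 miss [-]
  5 | W B7 → L1 miss [D]
  6 | R B7 → L1 hit [D]
  7 | R B6 → L0 miss wb→B3 [-]
  8 | W B4 → L1 miss wb→B7 [D]
  9 | R B8 → L2 miss wb→B2 [-]
  10 | W B7 → L1 miss wb→B4 [D]
  11 | R B3 → L0 miss [-]
  12 | R B3 → L0 hit [-]
  13 | W B3 → L0 hit [D]

WB = [8, 3, 7, 2, 4]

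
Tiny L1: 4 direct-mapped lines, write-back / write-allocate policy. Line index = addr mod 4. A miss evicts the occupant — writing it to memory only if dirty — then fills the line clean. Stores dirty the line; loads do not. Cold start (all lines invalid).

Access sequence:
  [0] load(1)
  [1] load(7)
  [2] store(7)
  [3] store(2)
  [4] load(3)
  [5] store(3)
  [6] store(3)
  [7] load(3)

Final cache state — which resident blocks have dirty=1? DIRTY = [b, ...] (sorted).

  0 | R B1 → L1 miss [-]
  1 | R B7 → L3 miss [-]
  2 | W B7 → L3 hit [D]
  3 | W B2 → L2 miss [D]
  4 | R B3 → L3 miss wb→B7 [-]
  5 | W B3 → L3 hit [D]
  6 | W B3 → L3 hit [D]
  7 | R B3 → L3 hit [D]

DIRTY = [2, 3]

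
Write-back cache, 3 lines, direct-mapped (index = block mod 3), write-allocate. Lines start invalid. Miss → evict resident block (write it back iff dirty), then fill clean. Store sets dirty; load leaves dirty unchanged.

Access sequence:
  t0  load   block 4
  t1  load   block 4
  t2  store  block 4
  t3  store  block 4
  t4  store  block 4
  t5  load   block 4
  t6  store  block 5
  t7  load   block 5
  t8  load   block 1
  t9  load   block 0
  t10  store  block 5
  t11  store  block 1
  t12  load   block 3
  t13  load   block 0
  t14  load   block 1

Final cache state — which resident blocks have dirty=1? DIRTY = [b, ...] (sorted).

0: R B4 → L1 miss [-]
1: R B4 → L1 hit [-]
2: W B4 → L1 hit [D]
3: W B4 → L1 hit [D]
4: W B4 → L1 hit [D]
5: R B4 → L1 hit [D]
6: W B5 → L2 miss [D]
7: R B5 → L2 hit [D]
8: R B1 → L1 miss wb→B4 [-]
9: R B0 → L0 miss [-]
10: W B5 → L2 hit [D]
11: W B1 → L1 hit [D]
12: R B3 → L0 miss [-]
13: R B0 → L0 miss [-]
14: R B1 → L1 hit [D]

DIRTY = [1, 5]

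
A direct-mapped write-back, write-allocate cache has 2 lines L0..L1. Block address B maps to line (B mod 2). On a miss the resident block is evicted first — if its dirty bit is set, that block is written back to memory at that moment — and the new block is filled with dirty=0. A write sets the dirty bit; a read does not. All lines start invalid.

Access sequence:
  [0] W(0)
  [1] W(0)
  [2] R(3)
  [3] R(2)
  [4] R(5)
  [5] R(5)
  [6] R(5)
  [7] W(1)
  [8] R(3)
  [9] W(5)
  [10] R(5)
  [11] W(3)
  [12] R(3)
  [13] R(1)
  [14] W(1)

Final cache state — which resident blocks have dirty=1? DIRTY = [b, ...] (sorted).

0: W B0 → L0 miss [D]
1: W B0 → L0 hit [D]
2: R B3 → L1 miss [-]
3: R B2 → L0 miss wb→B0 [-]
4: R B5 → L1 miss [-]
5: R B5 → L1 hit [-]
6: R B5 → L1 hit [-]
7: W B1 → L1 miss [D]
8: R B3 → L1 miss wb→B1 [-]
9: W B5 → L1 miss [D]
10: R B5 → L1 hit [D]
11: W B3 → L1 miss wb→B5 [D]
12: R B3 → L1 hit [D]
13: R B1 → L1 miss wb→B3 [-]
14: W B1 → L1 hit [D]

DIRTY = [1]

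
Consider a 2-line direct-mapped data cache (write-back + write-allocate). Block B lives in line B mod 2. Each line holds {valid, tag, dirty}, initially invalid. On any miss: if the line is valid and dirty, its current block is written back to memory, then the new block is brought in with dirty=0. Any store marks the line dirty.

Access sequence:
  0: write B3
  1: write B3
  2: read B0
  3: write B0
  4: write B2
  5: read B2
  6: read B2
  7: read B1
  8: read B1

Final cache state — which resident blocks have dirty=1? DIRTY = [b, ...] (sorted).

0: W B3 -> L1 miss  d=D]
1: W B3 -> L1 hit  d=D]
2: R B0 -> L0 miss  d=-]
3: W B0 -> L0 hit  d=D]
4: W B2 -> L0 miss wb->B0  d=D]
5: R B2 -> L0 hit  d=D]
6: R B2 -> L0 hit  d=D]
7: R B1 -> L1 miss wb->B3  d=-]
8: R B1 -> L1 hit  d=-]

DIRTY = [2]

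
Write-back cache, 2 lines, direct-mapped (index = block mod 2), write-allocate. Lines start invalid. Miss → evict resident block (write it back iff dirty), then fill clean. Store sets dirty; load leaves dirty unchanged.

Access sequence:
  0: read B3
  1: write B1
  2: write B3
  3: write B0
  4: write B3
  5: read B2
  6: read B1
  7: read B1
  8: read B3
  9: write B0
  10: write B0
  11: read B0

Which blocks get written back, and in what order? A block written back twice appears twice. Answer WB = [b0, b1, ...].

0: R B3 -> L1 miss  d=-]
1: W B1 -> L1 miss  d=D]
2: W B3 -> L1 miss wb->B1  d=D]
3: W B0 -> L0 miss  d=D]
4: W B3 -> L1 hit  d=D]
5: R B2 -> L0 miss wb->B0  d=-]
6: R B1 -> L1 miss wb->B3  d=-]
7: R B1 -> L1 hit  d=-]
8: R B3 -> L1 miss  d=-]
9: W B0 -> L0 miss  d=D]
10: W B0 -> L0 hit  d=D]
11: R B0 -> L0 hit  d=D]

WB = [1, 0, 3]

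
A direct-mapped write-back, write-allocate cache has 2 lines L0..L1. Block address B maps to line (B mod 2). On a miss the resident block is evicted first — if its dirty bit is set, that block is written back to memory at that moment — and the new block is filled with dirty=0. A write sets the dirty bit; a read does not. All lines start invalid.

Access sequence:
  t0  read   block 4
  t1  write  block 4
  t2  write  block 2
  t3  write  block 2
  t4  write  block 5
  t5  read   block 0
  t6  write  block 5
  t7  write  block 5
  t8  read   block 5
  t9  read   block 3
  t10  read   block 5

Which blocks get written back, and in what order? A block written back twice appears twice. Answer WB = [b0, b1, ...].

0: R B4 → L0 miss [-]
1: W B4 → L0 hit [D]
2: W B2 → L0 miss wb→B4 [D]
3: W B2 → L0 hit [D]
4: W B5 → L1 miss [D]
5: R B0 → L0 miss wb→B2 [-]
6: W B5 → L1 hit [D]
7: W B5 → L1 hit [D]
8: R B5 → L1 hit [D]
9: R B3 → L1 miss wb→B5 [-]
10: R B5 → L1 miss [-]

WB = [4, 2, 5]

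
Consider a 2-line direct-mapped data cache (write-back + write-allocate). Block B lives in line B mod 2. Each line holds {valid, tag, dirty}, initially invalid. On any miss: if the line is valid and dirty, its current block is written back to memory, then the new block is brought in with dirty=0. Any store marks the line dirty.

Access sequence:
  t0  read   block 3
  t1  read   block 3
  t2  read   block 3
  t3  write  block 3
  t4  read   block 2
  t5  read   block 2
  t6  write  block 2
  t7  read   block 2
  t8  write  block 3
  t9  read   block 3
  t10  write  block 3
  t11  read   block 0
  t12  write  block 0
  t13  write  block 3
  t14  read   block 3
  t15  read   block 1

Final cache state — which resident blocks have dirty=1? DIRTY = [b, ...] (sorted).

DIRTY = [0]

  0 | R B3 → L1 miss [-]
  1 | R B3 → L1 hit [-]
  2 | R B3 → L1 hit [-]
  3 | W B3 → L1 hit [D]
  4 | R B2 → L0 miss [-]
  5 | R B2 → L0 hit [-]
  6 | W B2 → L0 hit [D]
  7 | R B2 → L0 hit [D]
  8 | W B3 → L1 hit [D]
  9 | R B3 → L1 hit [D]
  10 | W B3 → L1 hit [D]
  11 | R B0 → L0 miss wb→B2 [-]
  12 | W B0 → L0 hit [D]
  13 | W B3 → L1 hit [D]
  14 | R B3 → L1 hit [D]
  15 | R B1 → L1 miss wb→B3 [-]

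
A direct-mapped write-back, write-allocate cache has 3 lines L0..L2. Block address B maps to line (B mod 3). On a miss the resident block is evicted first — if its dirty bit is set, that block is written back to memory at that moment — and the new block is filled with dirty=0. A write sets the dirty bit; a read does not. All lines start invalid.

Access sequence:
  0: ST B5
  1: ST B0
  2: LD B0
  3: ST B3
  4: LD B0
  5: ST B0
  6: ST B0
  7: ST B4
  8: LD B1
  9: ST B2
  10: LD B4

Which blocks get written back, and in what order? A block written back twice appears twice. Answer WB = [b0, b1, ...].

WB = [0, 3, 4, 5]

0: W B5 -> L2 miss  d=D]
1: W B0 -> L0 miss  d=D]
2: R B0 -> L0 hit  d=D]
3: W B3 -> L0 miss wb->B0  d=D]
4: R B0 -> L0 miss wb->B3  d=-]
5: W B0 -> L0 hit  d=D]
6: W B0 -> L0 hit  d=D]
7: W B4 -> L1 miss  d=D]
8: R B1 -> L1 miss wb->B4  d=-]
9: W B2 -> L2 miss wb->B5  d=D]
10: R B4 -> L1 miss  d=-]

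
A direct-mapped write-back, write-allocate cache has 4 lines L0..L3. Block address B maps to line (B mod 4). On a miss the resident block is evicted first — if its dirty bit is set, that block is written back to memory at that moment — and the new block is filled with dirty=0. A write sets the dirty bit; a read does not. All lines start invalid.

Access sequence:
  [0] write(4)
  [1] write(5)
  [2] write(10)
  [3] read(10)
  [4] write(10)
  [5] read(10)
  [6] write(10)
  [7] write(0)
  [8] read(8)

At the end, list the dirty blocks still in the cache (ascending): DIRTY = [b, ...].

DIRTY = [5, 10]

0: W B4 -> L0 miss  d=D]
1: W B5 -> L1 miss  d=D]
2: W B10 -> L2 miss  d=D]
3: R B10 -> L2 hit  d=D]
4: W B10 -> L2 hit  d=D]
5: R B10 -> L2 hit  d=D]
6: W B10 -> L2 hit  d=D]
7: W B0 -> L0 miss wb->B4  d=D]
8: R B8 -> L0 miss wb->B0  d=-]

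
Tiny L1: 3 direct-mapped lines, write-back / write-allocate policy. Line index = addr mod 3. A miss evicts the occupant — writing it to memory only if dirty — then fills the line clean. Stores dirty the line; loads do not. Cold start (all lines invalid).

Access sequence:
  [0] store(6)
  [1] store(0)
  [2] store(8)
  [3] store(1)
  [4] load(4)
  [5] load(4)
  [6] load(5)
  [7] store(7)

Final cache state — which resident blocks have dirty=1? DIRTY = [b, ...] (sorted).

0: W B6 -> L0 miss  d=D]
1: W B0 -> L0 miss wb->B6  d=D]
2: W B8 -> L2 miss  d=D]
3: W B1 -> L1 miss  d=D]
4: R B4 -> L1 miss wb->B1  d=-]
5: R B4 -> L1 hit  d=-]
6: R B5 -> L2 miss wb->B8  d=-]
7: W B7 -> L1 miss  d=D]

DIRTY = [0, 7]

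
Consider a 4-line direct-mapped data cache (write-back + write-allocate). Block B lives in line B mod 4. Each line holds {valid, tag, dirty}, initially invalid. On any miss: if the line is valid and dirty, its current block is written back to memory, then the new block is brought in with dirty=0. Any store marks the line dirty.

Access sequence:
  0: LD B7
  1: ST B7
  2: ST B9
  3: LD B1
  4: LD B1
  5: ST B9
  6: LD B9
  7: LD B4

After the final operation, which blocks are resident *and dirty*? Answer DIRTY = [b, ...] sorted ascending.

0: R B7 -> L3 miss  d=-]
1: W B7 -> L3 hit  d=D]
2: W B9 -> L1 miss  d=D]
3: R B1 -> L1 miss wb->B9  d=-]
4: R B1 -> L1 hit  d=-]
5: W B9 -> L1 miss  d=D]
6: R B9 -> L1 hit  d=D]
7: R B4 -> L0 miss  d=-]

DIRTY = [7, 9]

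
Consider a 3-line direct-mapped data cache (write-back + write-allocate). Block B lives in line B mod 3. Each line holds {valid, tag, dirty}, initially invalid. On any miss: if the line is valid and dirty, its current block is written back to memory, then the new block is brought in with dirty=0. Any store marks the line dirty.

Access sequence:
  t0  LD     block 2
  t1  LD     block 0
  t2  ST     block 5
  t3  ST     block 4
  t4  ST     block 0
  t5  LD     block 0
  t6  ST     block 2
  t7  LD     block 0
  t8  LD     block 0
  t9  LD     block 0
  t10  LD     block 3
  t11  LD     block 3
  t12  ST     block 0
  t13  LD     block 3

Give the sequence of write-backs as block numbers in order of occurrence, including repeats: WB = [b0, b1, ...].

  0 | R B2 → L2 miss [-]
  1 | R B0 → L0 miss [-]
  2 | W B5 → L2 miss [D]
  3 | W B4 → L1 miss [D]
  4 | W B0 → L0 hit [D]
  5 | R B0 → L0 hit [D]
  6 | W B2 → L2 miss wb→B5 [D]
  7 | R B0 → L0 hit [D]
  8 | R B0 → L0 hit [D]
  9 | R B0 → L0 hit [D]
  10 | R B3 → L0 miss wb→B0 [-]
  11 | R B3 → L0 hit [-]
  12 | W B0 → L0 miss [D]
  13 | R B3 → L0 miss wb→B0 [-]

WB = [5, 0, 0]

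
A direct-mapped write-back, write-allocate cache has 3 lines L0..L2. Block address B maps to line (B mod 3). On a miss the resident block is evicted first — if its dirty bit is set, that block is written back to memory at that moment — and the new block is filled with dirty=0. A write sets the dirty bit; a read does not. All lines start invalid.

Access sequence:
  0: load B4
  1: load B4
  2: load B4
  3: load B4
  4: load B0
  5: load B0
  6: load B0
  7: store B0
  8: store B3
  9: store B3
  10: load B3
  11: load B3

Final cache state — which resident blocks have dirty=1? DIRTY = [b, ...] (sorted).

  0 | R B4 → L1 miss [-]
  1 | R B4 → L1 hit [-]
  2 | R B4 → L1 hit [-]
  3 | R B4 → L1 hit [-]
  4 | R B0 → L0 miss [-]
  5 | R B0 → L0 hit [-]
  6 | R B0 → L0 hit [-]
  7 | W B0 → L0 hit [D]
  8 | W B3 → L0 miss wb→B0 [D]
  9 | W B3 → L0 hit [D]
  10 | R B3 → L0 hit [D]
  11 | R B3 → L0 hit [D]

DIRTY = [3]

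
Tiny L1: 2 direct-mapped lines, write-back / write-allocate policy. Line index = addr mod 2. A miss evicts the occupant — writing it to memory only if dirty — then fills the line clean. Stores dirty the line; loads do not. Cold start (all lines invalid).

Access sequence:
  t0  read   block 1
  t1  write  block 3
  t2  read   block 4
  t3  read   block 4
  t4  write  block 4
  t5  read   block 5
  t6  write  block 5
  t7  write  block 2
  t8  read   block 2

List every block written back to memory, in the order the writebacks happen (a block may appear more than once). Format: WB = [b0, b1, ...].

WB = [3, 4]

0: R B1 -> L1 miss  d=-]
1: W B3 -> L1 miss  d=D]
2: R B4 -> L0 miss  d=-]
3: R B4 -> L0 hit  d=-]
4: W B4 -> L0 hit  d=D]
5: R B5 -> L1 miss wb->B3  d=-]
6: W B5 -> L1 hit  d=D]
7: W B2 -> L0 miss wb->B4  d=D]
8: R B2 -> L0 hit  d=D]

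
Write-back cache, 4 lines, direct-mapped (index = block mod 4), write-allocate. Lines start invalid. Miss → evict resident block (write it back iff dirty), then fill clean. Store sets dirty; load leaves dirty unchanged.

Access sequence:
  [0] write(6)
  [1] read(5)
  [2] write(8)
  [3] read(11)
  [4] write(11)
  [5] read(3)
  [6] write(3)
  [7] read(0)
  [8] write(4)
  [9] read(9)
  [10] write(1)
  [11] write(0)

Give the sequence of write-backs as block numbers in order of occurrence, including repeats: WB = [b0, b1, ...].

0: W B6 → L2 miss [D]
1: R B5 → L1 miss [-]
2: W B8 → L0 miss [D]
3: R B11 → L3 miss [-]
4: W B11 → L3 hit [D]
5: R B3 → L3 miss wb→B11 [-]
6: W B3 → L3 hit [D]
7: R B0 → L0 miss wb→B8 [-]
8: W B4 → L0 miss [D]
9: R B9 → L1 miss [-]
10: W B1 → L1 miss [D]
11: W B0 → L0 miss wb→B4 [D]

WB = [11, 8, 4]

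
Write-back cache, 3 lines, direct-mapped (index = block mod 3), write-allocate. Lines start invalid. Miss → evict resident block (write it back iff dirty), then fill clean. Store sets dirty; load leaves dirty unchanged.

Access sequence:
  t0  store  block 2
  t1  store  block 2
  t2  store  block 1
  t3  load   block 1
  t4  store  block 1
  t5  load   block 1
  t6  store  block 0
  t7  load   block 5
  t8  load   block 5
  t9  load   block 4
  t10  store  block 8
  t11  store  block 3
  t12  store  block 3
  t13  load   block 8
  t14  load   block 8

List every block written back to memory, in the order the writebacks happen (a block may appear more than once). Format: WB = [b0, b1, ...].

WB = [2, 1, 0]

  0 | W B2 → L2 miss [D]
  1 | W B2 → L2 hit [D]
  2 | W B1 → L1 miss [D]
  3 | R B1 → L1 hit [D]
  4 | W B1 → L1 hit [D]
  5 | R B1 → L1 hit [D]
  6 | W B0 → L0 miss [D]
  7 | R B5 → L2 miss wb→B2 [-]
  8 | R B5 → L2 hit [-]
  9 | R B4 → L1 miss wb→B1 [-]
  10 | W B8 → L2 miss [D]
  11 | W B3 → L0 miss wb→B0 [D]
  12 | W B3 → L0 hit [D]
  13 | R B8 → L2 hit [D]
  14 | R B8 → L2 hit [D]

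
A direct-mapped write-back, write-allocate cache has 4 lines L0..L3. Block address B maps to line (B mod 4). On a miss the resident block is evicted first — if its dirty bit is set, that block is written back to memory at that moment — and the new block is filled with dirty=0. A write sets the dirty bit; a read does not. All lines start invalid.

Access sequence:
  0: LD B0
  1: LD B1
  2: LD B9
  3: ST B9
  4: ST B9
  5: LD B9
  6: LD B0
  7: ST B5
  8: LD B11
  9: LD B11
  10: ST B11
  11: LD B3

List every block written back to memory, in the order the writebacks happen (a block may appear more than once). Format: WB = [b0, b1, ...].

  0 | R B0 → L0 miss [-]
  1 | R B1 → L1 miss [-]
  2 | R B9 → L1 miss [-]
  3 | W B9 → L1 hit [D]
  4 | W B9 → L1 hit [D]
  5 | R B9 → L1 hit [D]
  6 | R B0 → L0 hit [-]
  7 | W B5 → L1 miss wb→B9 [D]
  8 | R B11 → L3 miss [-]
  9 | R B11 → L3 hit [-]
  10 | W B11 → L3 hit [D]
  11 | R B3 → L3 miss wb→B11 [-]

WB = [9, 11]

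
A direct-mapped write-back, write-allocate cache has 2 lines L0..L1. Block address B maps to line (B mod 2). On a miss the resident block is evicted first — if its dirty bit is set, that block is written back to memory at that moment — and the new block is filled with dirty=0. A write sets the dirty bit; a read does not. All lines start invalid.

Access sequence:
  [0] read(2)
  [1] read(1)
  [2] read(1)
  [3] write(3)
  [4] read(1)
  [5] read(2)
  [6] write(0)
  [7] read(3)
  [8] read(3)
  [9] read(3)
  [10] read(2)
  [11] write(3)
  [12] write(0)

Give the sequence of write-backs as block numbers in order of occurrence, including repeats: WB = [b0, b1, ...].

0: R B2 -> L0 miss  d=-]
1: R B1 -> L1 miss  d=-]
2: R B1 -> L1 hit  d=-]
3: W B3 -> L1 miss  d=D]
4: R B1 -> L1 miss wb->B3  d=-]
5: R B2 -> L0 hit  d=-]
6: W B0 -> L0 miss  d=D]
7: R B3 -> L1 miss  d=-]
8: R B3 -> L1 hit  d=-]
9: R B3 -> L1 hit  d=-]
10: R B2 -> L0 miss wb->B0  d=-]
11: W B3 -> L1 hit  d=D]
12: W B0 -> L0 miss  d=D]

WB = [3, 0]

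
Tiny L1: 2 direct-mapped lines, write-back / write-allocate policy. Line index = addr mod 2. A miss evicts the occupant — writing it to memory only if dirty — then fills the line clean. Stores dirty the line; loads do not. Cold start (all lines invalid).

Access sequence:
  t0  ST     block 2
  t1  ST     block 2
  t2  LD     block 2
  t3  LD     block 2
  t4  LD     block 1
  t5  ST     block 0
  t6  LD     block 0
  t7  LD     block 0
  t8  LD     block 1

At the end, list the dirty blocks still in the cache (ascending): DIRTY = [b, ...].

0: W B2 -> L0 miss  d=D]
1: W B2 -> L0 hit  d=D]
2: R B2 -> L0 hit  d=D]
3: R B2 -> L0 hit  d=D]
4: R B1 -> L1 miss  d=-]
5: W B0 -> L0 miss wb->B2  d=D]
6: R B0 -> L0 hit  d=D]
7: R B0 -> L0 hit  d=D]
8: R B1 -> L1 hit  d=-]

DIRTY = [0]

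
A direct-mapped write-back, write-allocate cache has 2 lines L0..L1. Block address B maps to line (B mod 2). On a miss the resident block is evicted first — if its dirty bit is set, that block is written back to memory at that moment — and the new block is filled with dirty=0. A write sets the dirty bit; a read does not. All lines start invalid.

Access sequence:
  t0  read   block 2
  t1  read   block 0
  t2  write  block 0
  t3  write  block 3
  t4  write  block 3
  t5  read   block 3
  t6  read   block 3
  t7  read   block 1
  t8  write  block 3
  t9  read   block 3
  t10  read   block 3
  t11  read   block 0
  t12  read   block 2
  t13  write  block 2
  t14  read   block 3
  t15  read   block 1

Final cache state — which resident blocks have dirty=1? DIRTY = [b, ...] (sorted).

0: R B2 → L0 miss [-]
1: R B0 → L0 miss [-]
2: W B0 → L0 hit [D]
3: W B3 → L1 miss [D]
4: W B3 → L1 hit [D]
5: R B3 → L1 hit [D]
6: R B3 → L1 hit [D]
7: R B1 → L1 miss wb→B3 [-]
8: W B3 → L1 miss [D]
9: R B3 → L1 hit [D]
10: R B3 → L1 hit [D]
11: R B0 → L0 hit [D]
12: R B2 → L0 miss wb→B0 [-]
13: W B2 → L0 hit [D]
14: R B3 → L1 hit [D]
15: R B1 → L1 miss wb→B3 [-]

DIRTY = [2]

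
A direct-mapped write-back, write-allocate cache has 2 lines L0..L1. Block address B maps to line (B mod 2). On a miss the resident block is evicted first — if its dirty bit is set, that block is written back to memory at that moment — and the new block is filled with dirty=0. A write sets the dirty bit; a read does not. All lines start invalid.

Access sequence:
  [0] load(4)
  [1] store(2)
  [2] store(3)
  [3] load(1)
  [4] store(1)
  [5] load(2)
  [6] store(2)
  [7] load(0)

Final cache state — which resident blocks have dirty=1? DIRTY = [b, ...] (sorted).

DIRTY = [1]

0: R B4 -> L0 miss  d=-]
1: W B2 -> L0 miss  d=D]
2: W B3 -> L1 miss  d=D]
3: R B1 -> L1 miss wb->B3  d=-]
4: W B1 -> L1 hit  d=D]
5: R B2 -> L0 hit  d=D]
6: W B2 -> L0 hit  d=D]
7: R B0 -> L0 miss wb->B2  d=-]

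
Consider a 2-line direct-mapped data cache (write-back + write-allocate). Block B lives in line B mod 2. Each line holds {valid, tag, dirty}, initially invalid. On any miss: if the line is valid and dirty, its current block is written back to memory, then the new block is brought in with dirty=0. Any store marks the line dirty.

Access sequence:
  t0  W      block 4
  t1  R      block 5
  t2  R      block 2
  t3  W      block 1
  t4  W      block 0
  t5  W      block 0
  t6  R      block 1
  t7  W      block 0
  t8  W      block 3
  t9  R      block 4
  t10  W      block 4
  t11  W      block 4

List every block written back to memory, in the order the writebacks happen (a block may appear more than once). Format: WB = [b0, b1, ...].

WB = [4, 1, 0]

  0 | W B4 → L0 miss [D]
  1 | R B5 → L1 miss [-]
  2 | R B2 → L0 miss wb→B4 [-]
  3 | W B1 → L1 miss [D]
  4 | W B0 → L0 miss [D]
  5 | W B0 → L0 hit [D]
  6 | R B1 → L1 hit [D]
  7 | W B0 → L0 hit [D]
  8 | W B3 → L1 miss wb→B1 [D]
  9 | R B4 → L0 miss wb→B0 [-]
  10 | W B4 → L0 hit [D]
  11 | W B4 → L0 hit [D]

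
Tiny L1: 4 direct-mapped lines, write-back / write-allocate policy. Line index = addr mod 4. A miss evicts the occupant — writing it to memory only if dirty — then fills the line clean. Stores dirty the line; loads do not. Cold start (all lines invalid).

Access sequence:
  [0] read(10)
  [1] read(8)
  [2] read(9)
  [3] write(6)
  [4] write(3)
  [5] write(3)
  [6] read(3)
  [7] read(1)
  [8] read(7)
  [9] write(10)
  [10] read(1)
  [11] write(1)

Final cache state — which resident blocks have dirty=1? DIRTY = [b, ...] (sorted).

DIRTY = [1, 10]

  0 | R B10 → L2 miss [-]
  1 | R B8 → L0 miss [-]
  2 | R B9 → L1 miss [-]
  3 | W B6 → L2 miss [D]
  4 | W B3 → L3 miss [D]
  5 | W B3 → L3 hit [D]
  6 | R B3 → L3 hit [D]
  7 | R B1 → L1 miss [-]
  8 | R B7 → L3 miss wb→B3 [-]
  9 | W B10 → L2 miss wb→B6 [D]
  10 | R B1 → L1 hit [-]
  11 | W B1 → L1 hit [D]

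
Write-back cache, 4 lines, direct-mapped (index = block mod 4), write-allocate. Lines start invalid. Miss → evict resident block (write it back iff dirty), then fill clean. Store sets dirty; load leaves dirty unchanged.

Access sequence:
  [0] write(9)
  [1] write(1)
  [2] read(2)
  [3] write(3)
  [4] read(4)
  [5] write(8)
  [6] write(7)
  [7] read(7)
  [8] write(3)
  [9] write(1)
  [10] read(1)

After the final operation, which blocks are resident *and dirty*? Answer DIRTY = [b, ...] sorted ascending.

DIRTY = [1, 3, 8]

  0 | W B9 → L1 miss [D]
  1 | W B1 → L1 miss wb→B9 [D]
  2 | R B2 → L2 miss [-]
  3 | W B3 → L3 miss [D]
  4 | R B4 → L0 miss [-]
  5 | W B8 → L0 miss [D]
  6 | W B7 → L3 miss wb→B3 [D]
  7 | R B7 → L3 hit [D]
  8 | W B3 → L3 miss wb→B7 [D]
  9 | W B1 → L1 hit [D]
  10 | R B1 → L1 hit [D]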